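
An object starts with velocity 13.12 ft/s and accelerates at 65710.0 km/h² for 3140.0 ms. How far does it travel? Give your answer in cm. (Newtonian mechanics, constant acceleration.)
d = v₀t + ½at² (with unit conversion) = 3755.0 cm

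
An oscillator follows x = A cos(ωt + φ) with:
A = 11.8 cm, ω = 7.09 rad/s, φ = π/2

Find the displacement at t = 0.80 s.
x = A cos(ωt + φ) = 11.8×cos(7.09×0.8 + π/2) = 6.771 cm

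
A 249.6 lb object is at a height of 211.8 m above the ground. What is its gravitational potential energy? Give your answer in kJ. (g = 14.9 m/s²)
PE = mgh = 113.2 kg × 14.9 m/s² × 211.8 m = 3.573e+05 J = 357.3 kJ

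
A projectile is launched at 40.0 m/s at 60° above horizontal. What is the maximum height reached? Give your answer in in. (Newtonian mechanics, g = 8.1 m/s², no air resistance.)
H = v₀²sin²(θ)/(2g) (with unit conversion) = 2916.0 in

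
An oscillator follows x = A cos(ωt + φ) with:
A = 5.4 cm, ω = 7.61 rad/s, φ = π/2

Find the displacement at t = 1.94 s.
x = A cos(ωt + φ) = 5.4×cos(7.61×1.94 + π/2) = -4.375 cm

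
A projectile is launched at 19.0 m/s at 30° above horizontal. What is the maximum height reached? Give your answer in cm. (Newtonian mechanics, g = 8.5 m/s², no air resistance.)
H = v₀²sin²(θ)/(2g) (with unit conversion) = 530.9 cm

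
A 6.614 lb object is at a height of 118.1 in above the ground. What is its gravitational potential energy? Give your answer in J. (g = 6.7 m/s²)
PE = mgh = 3 kg × 6.7 m/s² × 3 m = 60.3 J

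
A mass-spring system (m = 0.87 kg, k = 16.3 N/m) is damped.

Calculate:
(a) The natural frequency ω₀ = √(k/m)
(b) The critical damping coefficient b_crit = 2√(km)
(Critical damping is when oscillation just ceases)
ω₀ = √(k/m) = √(16.3/0.87) = 4.328 rad/s
b_crit = 2√(km) = 2√(16.3×0.87) = 7.532 kg/s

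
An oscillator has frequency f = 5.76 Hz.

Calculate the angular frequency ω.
ω = 2πf = 2π×5.76 = 36.19 rad/s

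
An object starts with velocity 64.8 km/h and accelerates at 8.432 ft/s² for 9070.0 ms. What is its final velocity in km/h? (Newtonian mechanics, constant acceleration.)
v = v₀ + at (with unit conversion) = 148.7 km/h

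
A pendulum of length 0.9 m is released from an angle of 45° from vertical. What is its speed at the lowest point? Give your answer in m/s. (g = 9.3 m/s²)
h = L(1 − cosθ) = 0.9×(1 − cos45°) = 0.2636 m
v = √(2gh) = √(2×9.3×0.2636) = 2.214 m/s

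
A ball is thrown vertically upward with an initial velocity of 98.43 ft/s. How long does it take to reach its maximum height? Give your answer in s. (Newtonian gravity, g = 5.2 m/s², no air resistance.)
t_up = v₀/g (with unit conversion) = 5.77 s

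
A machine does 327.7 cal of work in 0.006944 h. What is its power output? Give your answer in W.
P = W/t = 1371 J / 25 s = 54.85 W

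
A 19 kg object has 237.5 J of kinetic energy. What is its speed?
KE = ½mv² → v = √(2KE/m) = √(2×237.5/19) = 5.0 m/s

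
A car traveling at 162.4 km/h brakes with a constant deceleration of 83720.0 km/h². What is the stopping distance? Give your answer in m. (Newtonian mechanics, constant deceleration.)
d = v₀² / (2a) (with unit conversion) = 157.5 m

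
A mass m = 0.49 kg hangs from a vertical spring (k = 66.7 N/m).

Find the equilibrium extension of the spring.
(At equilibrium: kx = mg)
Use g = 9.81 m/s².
x_eq = mg/k = 0.49×9.81/66.7 = 0.07207 m = 7.207 cm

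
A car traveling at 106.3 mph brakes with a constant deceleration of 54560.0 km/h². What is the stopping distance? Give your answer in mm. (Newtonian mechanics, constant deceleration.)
d = v₀² / (2a) (with unit conversion) = 268200.0 mm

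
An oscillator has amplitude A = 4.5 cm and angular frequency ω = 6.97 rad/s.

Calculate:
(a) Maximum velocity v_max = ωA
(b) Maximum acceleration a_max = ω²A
v_max = ωA = 6.97×0.045 = 0.3136 m/s
a_max = ω²A = 6.97²×0.045 = 2.186 m/s²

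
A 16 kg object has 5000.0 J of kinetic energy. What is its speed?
KE = ½mv² → v = √(2KE/m) = √(2×5000.0/16) = 25.0 m/s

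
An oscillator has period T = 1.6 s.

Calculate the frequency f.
f = 1/T = 1/1.6 = 0.625 Hz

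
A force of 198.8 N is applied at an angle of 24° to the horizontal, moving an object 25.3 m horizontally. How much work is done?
W = Fd cosθ = 198.8×25.3×cos(24°) = 4594.8 J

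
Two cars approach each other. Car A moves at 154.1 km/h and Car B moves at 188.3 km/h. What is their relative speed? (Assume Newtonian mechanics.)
v_rel = v_A + v_B = 154.1 + 188.3 = 342.4 km/h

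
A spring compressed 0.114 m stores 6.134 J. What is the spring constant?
PE = ½kx² → k = 2PE/x² = 2×6.134/0.114² = 944.0 N/m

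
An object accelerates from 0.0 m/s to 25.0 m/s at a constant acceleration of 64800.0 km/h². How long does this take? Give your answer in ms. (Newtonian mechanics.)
t = (v - v₀)/a (with unit conversion) = 5000.0 ms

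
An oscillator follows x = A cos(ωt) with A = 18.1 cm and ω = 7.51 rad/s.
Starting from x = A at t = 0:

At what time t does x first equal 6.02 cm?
cos(ωt) = x/A = 6.02/18.1 = 0.3326
ωt = arccos(0.3326) = 1.232 rad
t = 1.232/7.51 = 0.164 s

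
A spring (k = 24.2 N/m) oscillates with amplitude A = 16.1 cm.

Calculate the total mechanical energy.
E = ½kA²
E = ½kA² = ½×24.2×(0.161)² = 0.3136 J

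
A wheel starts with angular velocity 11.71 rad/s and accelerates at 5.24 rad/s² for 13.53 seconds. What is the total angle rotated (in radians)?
θ = ω₀t + ½αt² = 11.71×13.53 + ½×5.24×13.53² = 638.06 rad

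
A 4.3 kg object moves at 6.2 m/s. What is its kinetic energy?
KE = ½mv² = ½×4.3×6.2² = 82.646 J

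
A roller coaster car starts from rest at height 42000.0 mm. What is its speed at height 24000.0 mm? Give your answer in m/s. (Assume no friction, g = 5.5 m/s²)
mgh₁ = ½mv₂² + mgh₂ → v₂ = √(2g(h₁−h₂)) = √(2×5.5×(42−24)) = 14.07 m/s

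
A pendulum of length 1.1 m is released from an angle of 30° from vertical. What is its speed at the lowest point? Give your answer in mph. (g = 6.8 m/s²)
h = L(1 − cosθ) = 1.1×(1 − cos30°) = 0.1474 m
v = √(2gh) = √(2×6.8×0.1474) = 1.416 m/s = 3.167 mph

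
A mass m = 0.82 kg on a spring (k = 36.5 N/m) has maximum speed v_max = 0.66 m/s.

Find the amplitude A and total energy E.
½mv²_max = ½kA² → A = v_max√(m/k) = 0.66×√(0.82/36.5) = 0.09892 m = 9.892 cm
E = ½mv²_max = ½×0.82×0.66² = 0.1786 J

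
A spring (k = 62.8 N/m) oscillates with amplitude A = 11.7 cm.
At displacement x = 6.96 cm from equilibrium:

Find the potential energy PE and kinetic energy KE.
E_total = ½kA² = ½×62.8×(0.117)² = 0.4298 J
PE = ½kx² = ½×62.8×(0.0696)² = 0.1521 J
KE = E_total − PE = 0.2777 J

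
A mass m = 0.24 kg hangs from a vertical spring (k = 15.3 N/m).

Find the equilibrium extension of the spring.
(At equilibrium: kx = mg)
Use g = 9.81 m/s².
x_eq = mg/k = 0.24×9.81/15.3 = 0.1539 m = 15.39 cm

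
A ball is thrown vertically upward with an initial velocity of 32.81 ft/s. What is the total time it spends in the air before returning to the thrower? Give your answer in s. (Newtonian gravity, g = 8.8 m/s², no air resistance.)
t_total = 2v₀/g (with unit conversion) = 2.273 s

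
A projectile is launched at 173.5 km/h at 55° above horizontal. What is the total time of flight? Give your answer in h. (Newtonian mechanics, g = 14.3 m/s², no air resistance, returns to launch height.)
T = 2v₀sin(θ)/g (with unit conversion) = 0.001534 h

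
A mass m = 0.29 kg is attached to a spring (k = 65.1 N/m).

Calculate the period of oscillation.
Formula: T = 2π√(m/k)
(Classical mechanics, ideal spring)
T = 2π√(m/k) = 2π√(0.29/65.1) = 0.4194 s; f = 1/T = 2.385 Hz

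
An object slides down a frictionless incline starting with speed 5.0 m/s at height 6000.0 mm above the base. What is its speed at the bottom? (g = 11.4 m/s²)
½mv₀² + mgh = ½mv² → v = √(v₀² + 2gh) = √(5² + 2×11.4×6) = 12.72 m/s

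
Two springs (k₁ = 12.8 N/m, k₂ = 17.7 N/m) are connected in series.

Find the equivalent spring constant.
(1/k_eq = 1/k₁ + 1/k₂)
1/k_eq = 1/12.8 + 1/17.7 = 0.13462; k_eq = 7.428 N/m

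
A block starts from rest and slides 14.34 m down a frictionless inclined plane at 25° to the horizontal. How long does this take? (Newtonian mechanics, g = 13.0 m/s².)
a = g sin(θ) = 13.0 × sin(25°) = 5.49 m/s²
t = √(2d/a) = √(2 × 14.34 / 5.49) = 2.28 s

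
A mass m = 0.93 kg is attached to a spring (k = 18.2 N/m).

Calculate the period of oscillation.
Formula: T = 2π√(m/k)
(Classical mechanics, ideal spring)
T = 2π√(m/k) = 2π√(0.93/18.2) = 1.42 s; f = 1/T = 0.7041 Hz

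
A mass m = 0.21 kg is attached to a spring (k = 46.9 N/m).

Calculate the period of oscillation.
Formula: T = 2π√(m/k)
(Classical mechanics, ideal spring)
T = 2π√(m/k) = 2π√(0.21/46.9) = 0.4204 s; f = 1/T = 2.378 Hz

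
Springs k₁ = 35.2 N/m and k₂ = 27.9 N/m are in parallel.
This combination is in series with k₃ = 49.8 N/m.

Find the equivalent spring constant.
k₁₂ = k₁ + k₂ = 63.1 N/m (parallel)
1/k_eq = 1/k₁₂ + 1/k₃ → k_eq = 27.83 N/m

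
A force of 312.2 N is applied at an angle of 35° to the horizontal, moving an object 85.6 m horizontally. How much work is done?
W = Fd cosθ = 312.2×85.6×cos(35°) = 21891.0 J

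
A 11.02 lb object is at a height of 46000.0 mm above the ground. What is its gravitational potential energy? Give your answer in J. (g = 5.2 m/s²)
PE = mgh = 4.999 kg × 5.2 m/s² × 46 m = 1196 J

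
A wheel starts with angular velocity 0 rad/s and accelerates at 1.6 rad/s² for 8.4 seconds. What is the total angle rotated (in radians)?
θ = ω₀t + ½αt² = 0×8.4 + ½×1.6×8.4² = 56.45 rad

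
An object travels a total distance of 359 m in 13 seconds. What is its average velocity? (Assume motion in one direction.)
v_avg = Δd / Δt = 359 / 13 = 27.62 m/s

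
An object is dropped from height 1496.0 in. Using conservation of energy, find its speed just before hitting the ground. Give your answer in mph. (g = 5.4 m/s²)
mgh = ½mv² → v = √(2gh) = √(2×5.4×38) = 20.26 m/s = 45.32 mph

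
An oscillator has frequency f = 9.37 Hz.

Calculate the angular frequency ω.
ω = 2πf = 2π×9.37 = 58.87 rad/s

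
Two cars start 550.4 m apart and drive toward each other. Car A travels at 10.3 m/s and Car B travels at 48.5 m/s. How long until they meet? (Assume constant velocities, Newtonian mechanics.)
Combined speed: v_combined = 10.3 + 48.5 = 58.8 m/s
Time to meet: t = d/58.8 = 550.4/58.8 = 9.36 s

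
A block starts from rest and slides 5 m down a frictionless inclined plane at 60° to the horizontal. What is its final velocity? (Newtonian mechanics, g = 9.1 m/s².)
a = g sin(θ) = 9.1 × sin(60°) = 7.88 m/s²
v = √(2ad) = √(2 × 7.88 × 5) = 8.88 m/s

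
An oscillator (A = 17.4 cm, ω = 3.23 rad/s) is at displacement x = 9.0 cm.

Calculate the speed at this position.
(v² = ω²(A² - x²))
v = ω√(A² − x²) = 3.23×√(0.174² − 0.09²) = 0.481 m/s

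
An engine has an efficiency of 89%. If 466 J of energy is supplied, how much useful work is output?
W_out = η × W_in = 0.89 × 466 = 414.74 J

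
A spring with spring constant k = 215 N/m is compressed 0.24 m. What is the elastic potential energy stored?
PE = ½kx² = ½×215×0.24² = 6.192 J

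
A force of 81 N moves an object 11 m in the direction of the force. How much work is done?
W = Fd = 81×11 = 891.0 J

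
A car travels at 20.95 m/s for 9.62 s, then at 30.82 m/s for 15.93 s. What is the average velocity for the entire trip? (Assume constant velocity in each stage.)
d₁ = v₁t₁ = 20.95 × 9.62 = 201.539 m
d₂ = v₂t₂ = 30.82 × 15.93 = 490.963 m
d_total = 692.5 m, t_total = 25.55 s
v_avg = d_total/t_total = 692.5/25.55 = 27.1 m/s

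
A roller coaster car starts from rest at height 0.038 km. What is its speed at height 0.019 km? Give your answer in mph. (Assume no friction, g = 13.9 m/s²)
mgh₁ = ½mv₂² + mgh₂ → v₂ = √(2g(h₁−h₂)) = √(2×13.9×(38−19)) = 22.98 m/s = 51.41 mph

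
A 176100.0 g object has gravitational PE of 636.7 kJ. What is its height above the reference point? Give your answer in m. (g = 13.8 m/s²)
PE = mgh → h = PE/(mg) = 6.367e+05 J / (176.1 kg × 13.8 m/s²) = 262 m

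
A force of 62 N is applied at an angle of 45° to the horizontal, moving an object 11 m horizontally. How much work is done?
W = Fd cosθ = 62×11×cos(45°) = 482.25 J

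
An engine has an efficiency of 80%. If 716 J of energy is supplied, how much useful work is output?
W_out = η × W_in = 0.8 × 716 = 572.8 J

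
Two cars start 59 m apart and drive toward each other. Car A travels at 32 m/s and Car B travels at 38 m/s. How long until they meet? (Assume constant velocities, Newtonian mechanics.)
Combined speed: v_combined = 32 + 38 = 70 m/s
Time to meet: t = d/70 = 59/70 = 0.84 s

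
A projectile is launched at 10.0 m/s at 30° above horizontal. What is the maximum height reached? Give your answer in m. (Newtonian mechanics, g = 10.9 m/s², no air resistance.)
H = v₀²sin²(θ)/(2g) = 1.147 m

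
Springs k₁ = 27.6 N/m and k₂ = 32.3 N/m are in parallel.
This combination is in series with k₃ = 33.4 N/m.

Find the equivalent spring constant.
k₁₂ = k₁ + k₂ = 59.9 N/m (parallel)
1/k_eq = 1/k₁₂ + 1/k₃ → k_eq = 21.44 N/m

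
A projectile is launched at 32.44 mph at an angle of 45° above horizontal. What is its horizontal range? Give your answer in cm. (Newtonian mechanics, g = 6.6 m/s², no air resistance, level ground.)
R = v₀² sin(2θ) / g (with unit conversion) = 3186.0 cm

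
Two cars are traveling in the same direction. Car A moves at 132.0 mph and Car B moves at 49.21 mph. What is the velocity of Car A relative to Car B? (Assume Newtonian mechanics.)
v_rel = v_A - v_B = 132.0 - 49.21 = 82.79 mph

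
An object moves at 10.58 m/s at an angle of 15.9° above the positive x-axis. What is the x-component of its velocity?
vₓ = v cos(θ) = 10.58 × cos(15.9°) = 10.18 m/s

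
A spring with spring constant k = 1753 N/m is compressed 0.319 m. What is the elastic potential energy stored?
PE = ½kx² = ½×1753×0.319² = 89.19 J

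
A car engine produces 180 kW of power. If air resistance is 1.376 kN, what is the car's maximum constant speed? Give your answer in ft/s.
P = Fv → v = P/F = 180000 W / 1376 N = 130.8 m/s = 429.2 ft/s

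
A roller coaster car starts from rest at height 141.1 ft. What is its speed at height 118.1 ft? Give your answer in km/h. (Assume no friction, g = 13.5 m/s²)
mgh₁ = ½mv₂² + mgh₂ → v₂ = √(2g(h₁−h₂)) = √(2×13.5×(43.01−36)) = 13.76 m/s = 49.53 km/h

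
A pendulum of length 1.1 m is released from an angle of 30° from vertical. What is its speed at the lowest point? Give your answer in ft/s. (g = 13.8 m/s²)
h = L(1 − cosθ) = 1.1×(1 − cos30°) = 0.1474 m
v = √(2gh) = √(2×13.8×0.1474) = 2.017 m/s = 6.617 ft/s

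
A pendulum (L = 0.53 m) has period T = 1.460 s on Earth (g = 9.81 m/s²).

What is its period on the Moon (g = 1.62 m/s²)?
T = 2π√(L/g), so T_moon/T_earth = √(g_earth/g_moon)
T_moon = 2π√(0.53/1.62) = 3.594 s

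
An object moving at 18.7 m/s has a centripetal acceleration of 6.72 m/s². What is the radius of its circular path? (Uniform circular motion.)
r = v²/a_c = 18.7²/6.72 = 52.04 m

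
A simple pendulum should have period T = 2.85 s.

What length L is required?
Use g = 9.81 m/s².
T = 2π√(L/g) → L = g(T/2π)² = 9.81×(2.85/2π)² = 2.018 m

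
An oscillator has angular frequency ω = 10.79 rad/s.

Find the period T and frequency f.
T = 2π/ω = 2π/10.79 = 0.5823 s; f = ω/2π = 1.717 Hz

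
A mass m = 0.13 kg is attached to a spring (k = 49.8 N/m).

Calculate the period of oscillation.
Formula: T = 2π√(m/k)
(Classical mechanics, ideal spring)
T = 2π√(m/k) = 2π√(0.13/49.8) = 0.321 s; f = 1/T = 3.115 Hz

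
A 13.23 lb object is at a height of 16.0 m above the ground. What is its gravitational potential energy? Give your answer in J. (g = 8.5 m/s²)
PE = mgh = 6.001 kg × 8.5 m/s² × 16 m = 816.1 J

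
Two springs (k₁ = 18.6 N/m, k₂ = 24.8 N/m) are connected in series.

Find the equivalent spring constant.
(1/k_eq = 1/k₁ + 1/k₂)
1/k_eq = 1/18.6 + 1/24.8 = 0.094086; k_eq = 10.63 N/m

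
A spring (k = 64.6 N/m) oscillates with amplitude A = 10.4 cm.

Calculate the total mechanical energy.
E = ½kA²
E = ½kA² = ½×64.6×(0.104)² = 0.3494 J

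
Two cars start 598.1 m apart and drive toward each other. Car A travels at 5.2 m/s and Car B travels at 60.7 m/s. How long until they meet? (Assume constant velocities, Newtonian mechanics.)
Combined speed: v_combined = 5.2 + 60.7 = 65.9 m/s
Time to meet: t = d/65.9 = 598.1/65.9 = 9.08 s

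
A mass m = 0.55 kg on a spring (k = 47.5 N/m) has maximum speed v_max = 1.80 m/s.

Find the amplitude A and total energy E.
½mv²_max = ½kA² → A = v_max√(m/k) = 1.8×√(0.55/47.5) = 0.1937 m = 19.37 cm
E = ½mv²_max = ½×0.55×1.8² = 0.891 J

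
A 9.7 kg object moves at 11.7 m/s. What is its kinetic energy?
KE = ½mv² = ½×9.7×11.7² = 663.9165 J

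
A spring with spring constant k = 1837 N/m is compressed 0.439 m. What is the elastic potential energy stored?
PE = ½kx² = ½×1837×0.439² = 177.0 J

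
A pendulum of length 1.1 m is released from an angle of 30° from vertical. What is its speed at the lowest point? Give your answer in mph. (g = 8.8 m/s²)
h = L(1 − cosθ) = 1.1×(1 − cos30°) = 0.1474 m
v = √(2gh) = √(2×8.8×0.1474) = 1.611 m/s = 3.603 mph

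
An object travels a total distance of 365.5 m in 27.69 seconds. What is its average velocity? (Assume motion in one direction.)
v_avg = Δd / Δt = 365.5 / 27.69 = 13.2 m/s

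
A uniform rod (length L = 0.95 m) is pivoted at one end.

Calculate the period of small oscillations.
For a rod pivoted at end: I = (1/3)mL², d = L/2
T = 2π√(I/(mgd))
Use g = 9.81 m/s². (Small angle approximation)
I/m = (1/3)L² = 0.3008 m²; d = L/2 = 0.475 m
T = 2π√(I/(mgd)) = 2π√(0.3008/(9.81×0.475)) = 1.596 s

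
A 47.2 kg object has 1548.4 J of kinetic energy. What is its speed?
KE = ½mv² → v = √(2KE/m) = √(2×1548.4/47.2) = 8.1 m/s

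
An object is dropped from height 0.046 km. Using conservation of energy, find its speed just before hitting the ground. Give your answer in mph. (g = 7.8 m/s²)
mgh = ½mv² → v = √(2gh) = √(2×7.8×46) = 26.79 m/s = 59.92 mph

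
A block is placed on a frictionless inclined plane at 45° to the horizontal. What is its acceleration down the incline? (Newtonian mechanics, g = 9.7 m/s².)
a = g sin(θ) = 9.7 × sin(45°) = 9.7 × 0.7071 = 6.86 m/s²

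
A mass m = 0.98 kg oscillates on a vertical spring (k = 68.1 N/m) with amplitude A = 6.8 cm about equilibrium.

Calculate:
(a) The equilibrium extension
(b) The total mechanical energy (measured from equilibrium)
x_eq = mg/k = 0.98×9.81/68.1 = 0.1412 m = 14.12 cm
E = ½kA² = ½×68.1×(0.068)² = 0.1574 J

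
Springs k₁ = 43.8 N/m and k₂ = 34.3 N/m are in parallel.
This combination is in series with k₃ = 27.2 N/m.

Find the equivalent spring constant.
k₁₂ = k₁ + k₂ = 78.1 N/m (parallel)
1/k_eq = 1/k₁₂ + 1/k₃ → k_eq = 20.17 N/m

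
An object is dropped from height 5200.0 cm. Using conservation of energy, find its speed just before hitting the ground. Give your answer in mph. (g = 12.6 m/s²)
mgh = ½mv² → v = √(2gh) = √(2×12.6×52) = 36.2 m/s = 80.98 mph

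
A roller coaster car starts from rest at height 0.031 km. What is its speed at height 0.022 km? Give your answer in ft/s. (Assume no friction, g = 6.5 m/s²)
mgh₁ = ½mv₂² + mgh₂ → v₂ = √(2g(h₁−h₂)) = √(2×6.5×(31−22)) = 10.82 m/s = 35.49 ft/s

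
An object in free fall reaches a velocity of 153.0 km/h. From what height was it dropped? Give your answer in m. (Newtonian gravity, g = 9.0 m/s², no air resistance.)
h = v²/(2g) (with unit conversion) = 100.3 m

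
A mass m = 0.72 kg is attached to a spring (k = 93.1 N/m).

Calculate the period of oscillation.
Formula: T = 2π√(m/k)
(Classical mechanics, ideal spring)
T = 2π√(m/k) = 2π√(0.72/93.1) = 0.5525 s; f = 1/T = 1.81 Hz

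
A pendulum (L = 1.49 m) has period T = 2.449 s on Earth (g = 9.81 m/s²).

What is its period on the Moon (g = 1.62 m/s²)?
T = 2π√(L/g), so T_moon/T_earth = √(g_earth/g_moon)
T_moon = 2π√(1.49/1.62) = 6.026 s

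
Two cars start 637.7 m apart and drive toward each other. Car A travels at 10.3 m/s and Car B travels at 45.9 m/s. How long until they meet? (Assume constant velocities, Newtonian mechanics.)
Combined speed: v_combined = 10.3 + 45.9 = 56.2 m/s
Time to meet: t = d/56.2 = 637.7/56.2 = 11.35 s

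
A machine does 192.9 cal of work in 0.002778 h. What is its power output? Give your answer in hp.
P = W/t = 807.1 J / 10 s = 80.7 W = 0.1082 hp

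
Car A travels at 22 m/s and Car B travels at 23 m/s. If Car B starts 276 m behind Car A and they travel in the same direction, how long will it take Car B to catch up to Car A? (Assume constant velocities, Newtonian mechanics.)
Relative speed: v_rel = 23 - 22 = 1 m/s
Time to catch: t = d₀/v_rel = 276/1 = 276.0 s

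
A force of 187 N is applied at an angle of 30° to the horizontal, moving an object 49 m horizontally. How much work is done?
W = Fd cosθ = 187×49×cos(30°) = 7935.4 J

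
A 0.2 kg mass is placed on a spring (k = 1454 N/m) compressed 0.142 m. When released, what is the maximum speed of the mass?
½kx² = ½mv² → v = x√(k/m) = 0.142×√(1454/0.2) = 12.11 m/s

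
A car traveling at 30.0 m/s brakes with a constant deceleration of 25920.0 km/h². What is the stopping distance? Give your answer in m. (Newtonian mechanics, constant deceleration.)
d = v₀² / (2a) (with unit conversion) = 225.0 m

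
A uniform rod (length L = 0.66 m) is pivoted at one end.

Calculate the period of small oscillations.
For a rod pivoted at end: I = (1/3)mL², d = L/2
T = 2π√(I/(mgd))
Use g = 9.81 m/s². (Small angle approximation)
I/m = (1/3)L² = 0.1452 m²; d = L/2 = 0.33 m
T = 2π√(I/(mgd)) = 2π√(0.1452/(9.81×0.33)) = 1.331 s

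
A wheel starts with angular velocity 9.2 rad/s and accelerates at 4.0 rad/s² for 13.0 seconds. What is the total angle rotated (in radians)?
θ = ω₀t + ½αt² = 9.2×13.0 + ½×4.0×13.0² = 457.6 rad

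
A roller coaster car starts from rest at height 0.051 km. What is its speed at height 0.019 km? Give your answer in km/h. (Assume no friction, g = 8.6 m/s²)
mgh₁ = ½mv₂² + mgh₂ → v₂ = √(2g(h₁−h₂)) = √(2×8.6×(51−19)) = 23.46 m/s = 84.46 km/h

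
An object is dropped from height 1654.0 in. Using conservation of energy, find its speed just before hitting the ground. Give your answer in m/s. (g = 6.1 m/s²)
mgh = ½mv² → v = √(2gh) = √(2×6.1×42.01) = 22.64 m/s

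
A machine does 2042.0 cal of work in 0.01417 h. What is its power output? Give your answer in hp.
P = W/t = 8544 J / 51.01 s = 167.5 W = 0.2246 hp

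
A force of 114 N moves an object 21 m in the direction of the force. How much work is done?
W = Fd = 114×21 = 2394.0 J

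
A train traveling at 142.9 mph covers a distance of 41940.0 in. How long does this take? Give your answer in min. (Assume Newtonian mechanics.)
t = d/v (with unit conversion) = 0.2779 min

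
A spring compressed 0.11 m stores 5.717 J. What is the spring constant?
PE = ½kx² → k = 2PE/x² = 2×5.717/0.11² = 945.0 N/m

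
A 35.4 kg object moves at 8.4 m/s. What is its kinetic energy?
KE = ½mv² = ½×35.4×8.4² = 1248.912 J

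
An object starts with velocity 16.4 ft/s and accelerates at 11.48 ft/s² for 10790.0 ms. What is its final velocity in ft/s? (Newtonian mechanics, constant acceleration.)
v = v₀ + at (with unit conversion) = 140.3 ft/s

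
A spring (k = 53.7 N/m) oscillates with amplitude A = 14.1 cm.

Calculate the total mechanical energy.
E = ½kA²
E = ½kA² = ½×53.7×(0.141)² = 0.5338 J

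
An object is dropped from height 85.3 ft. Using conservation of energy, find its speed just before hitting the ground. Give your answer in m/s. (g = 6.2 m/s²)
mgh = ½mv² → v = √(2gh) = √(2×6.2×26) = 17.96 m/s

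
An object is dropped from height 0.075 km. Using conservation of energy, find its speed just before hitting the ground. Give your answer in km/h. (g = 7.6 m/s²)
mgh = ½mv² → v = √(2gh) = √(2×7.6×75) = 33.76 m/s = 121.5 km/h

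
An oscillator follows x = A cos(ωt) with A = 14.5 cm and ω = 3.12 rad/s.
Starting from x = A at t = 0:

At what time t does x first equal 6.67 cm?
cos(ωt) = x/A = 6.67/14.5 = 0.46
ωt = arccos(0.46) = 1.093 rad
t = 1.093/3.12 = 0.3503 s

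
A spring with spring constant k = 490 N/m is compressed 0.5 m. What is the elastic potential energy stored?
PE = ½kx² = ½×490×0.5² = 61.25 J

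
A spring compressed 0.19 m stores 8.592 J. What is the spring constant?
PE = ½kx² → k = 2PE/x² = 2×8.592/0.19² = 476.0 N/m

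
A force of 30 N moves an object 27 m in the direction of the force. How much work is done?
W = Fd = 30×27 = 810.0 J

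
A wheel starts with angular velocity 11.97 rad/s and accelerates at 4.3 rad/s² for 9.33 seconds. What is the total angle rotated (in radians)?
θ = ω₀t + ½αt² = 11.97×9.33 + ½×4.3×9.33² = 298.84 rad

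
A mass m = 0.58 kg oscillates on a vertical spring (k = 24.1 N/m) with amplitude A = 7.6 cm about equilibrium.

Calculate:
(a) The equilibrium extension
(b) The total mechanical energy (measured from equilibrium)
x_eq = mg/k = 0.58×9.81/24.1 = 0.2361 m = 23.61 cm
E = ½kA² = ½×24.1×(0.076)² = 0.0696 J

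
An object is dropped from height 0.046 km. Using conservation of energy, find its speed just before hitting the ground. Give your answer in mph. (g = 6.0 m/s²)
mgh = ½mv² → v = √(2gh) = √(2×6.0×46) = 23.49 m/s = 52.56 mph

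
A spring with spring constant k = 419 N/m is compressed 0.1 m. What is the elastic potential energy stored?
PE = ½kx² = ½×419×0.1² = 2.095 J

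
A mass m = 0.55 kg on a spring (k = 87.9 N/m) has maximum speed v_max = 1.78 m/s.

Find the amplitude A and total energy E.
½mv²_max = ½kA² → A = v_max√(m/k) = 1.78×√(0.55/87.9) = 0.1408 m = 14.08 cm
E = ½mv²_max = ½×0.55×1.78² = 0.8713 J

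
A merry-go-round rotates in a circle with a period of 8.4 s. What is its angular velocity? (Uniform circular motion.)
ω = 2π/T = 2π/8.4 = 0.748 rad/s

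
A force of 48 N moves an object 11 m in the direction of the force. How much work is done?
W = Fd = 48×11 = 528.0 J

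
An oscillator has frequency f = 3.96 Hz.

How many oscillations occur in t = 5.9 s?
n = f×t = 3.96×5.9 = 23.36 oscillations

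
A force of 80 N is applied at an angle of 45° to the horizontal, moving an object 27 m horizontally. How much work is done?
W = Fd cosθ = 80×27×cos(45°) = 1527.4 J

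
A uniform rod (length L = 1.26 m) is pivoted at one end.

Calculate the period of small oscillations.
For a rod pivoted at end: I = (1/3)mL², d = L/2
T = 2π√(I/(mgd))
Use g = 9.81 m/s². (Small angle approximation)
I/m = (1/3)L² = 0.5292 m²; d = L/2 = 0.63 m
T = 2π√(I/(mgd)) = 2π√(0.5292/(9.81×0.63)) = 1.839 s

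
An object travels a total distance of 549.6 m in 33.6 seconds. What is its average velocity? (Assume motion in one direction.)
v_avg = Δd / Δt = 549.6 / 33.6 = 16.36 m/s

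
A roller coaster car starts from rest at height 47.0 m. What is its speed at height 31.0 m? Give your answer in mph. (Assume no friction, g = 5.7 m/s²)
mgh₁ = ½mv₂² + mgh₂ → v₂ = √(2g(h₁−h₂)) = √(2×5.7×(47−31)) = 13.51 m/s = 30.21 mph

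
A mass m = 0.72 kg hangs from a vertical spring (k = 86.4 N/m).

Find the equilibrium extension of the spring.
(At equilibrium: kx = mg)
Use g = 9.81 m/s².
x_eq = mg/k = 0.72×9.81/86.4 = 0.08175 m = 8.175 cm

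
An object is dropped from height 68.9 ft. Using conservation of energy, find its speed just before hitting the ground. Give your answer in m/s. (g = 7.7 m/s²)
mgh = ½mv² → v = √(2gh) = √(2×7.7×21) = 17.98 m/s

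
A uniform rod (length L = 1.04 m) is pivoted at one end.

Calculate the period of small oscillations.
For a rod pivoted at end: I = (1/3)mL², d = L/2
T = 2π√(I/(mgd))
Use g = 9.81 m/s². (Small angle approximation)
I/m = (1/3)L² = 0.3605 m²; d = L/2 = 0.52 m
T = 2π√(I/(mgd)) = 2π√(0.3605/(9.81×0.52)) = 1.67 s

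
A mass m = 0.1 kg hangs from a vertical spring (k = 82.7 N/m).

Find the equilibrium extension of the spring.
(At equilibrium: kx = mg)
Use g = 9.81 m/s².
x_eq = mg/k = 0.1×9.81/82.7 = 0.01186 m = 1.186 cm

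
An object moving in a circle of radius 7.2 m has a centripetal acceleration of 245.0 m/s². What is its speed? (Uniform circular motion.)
v = √(a_c × r) = √(245.0 × 7.2) = 42.0 m/s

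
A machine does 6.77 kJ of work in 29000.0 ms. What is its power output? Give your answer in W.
P = W/t = 6770 J / 29 s = 233.4 W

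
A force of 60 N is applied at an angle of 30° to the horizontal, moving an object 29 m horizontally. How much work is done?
W = Fd cosθ = 60×29×cos(30°) = 1506.9 J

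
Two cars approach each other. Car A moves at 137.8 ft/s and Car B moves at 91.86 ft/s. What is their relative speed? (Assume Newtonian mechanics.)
v_rel = v_A + v_B = 137.8 + 91.86 = 229.7 ft/s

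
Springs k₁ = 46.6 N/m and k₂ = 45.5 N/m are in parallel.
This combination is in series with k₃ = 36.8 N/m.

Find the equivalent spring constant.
k₁₂ = k₁ + k₂ = 92.1 N/m (parallel)
1/k_eq = 1/k₁₂ + 1/k₃ → k_eq = 26.29 N/m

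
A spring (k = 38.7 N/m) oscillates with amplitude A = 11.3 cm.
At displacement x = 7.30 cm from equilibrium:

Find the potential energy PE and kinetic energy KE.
E_total = ½kA² = ½×38.7×(0.113)² = 0.2471 J
PE = ½kx² = ½×38.7×(0.073)² = 0.1031 J
KE = E_total − PE = 0.144 J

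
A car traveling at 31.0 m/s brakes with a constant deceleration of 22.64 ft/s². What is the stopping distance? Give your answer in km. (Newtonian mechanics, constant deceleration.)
d = v₀² / (2a) (with unit conversion) = 0.06963 km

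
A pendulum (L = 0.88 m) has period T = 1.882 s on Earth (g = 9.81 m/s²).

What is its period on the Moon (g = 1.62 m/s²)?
T = 2π√(L/g), so T_moon/T_earth = √(g_earth/g_moon)
T_moon = 2π√(0.88/1.62) = 4.631 s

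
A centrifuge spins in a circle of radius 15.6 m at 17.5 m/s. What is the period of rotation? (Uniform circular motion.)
T = 2πr/v = 2π×15.6/17.5 = 5.6 s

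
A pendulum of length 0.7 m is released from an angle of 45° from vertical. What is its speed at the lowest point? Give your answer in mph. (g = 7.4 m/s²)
h = L(1 − cosθ) = 0.7×(1 − cos45°) = 0.205 m
v = √(2gh) = √(2×7.4×0.205) = 1.742 m/s = 3.897 mph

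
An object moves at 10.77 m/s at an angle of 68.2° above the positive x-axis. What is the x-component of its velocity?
vₓ = v cos(θ) = 10.77 × cos(68.2°) = 4.0 m/s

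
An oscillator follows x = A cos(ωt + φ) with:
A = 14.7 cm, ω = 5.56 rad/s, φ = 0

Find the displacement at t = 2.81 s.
x = A cos(ωt + φ) = 14.7×cos(5.56×2.81 + 0) = -14.65 cm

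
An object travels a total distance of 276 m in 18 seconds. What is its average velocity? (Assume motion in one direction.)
v_avg = Δd / Δt = 276 / 18 = 15.33 m/s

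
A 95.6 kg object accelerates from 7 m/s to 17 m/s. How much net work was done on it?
W_net = ΔKE = ½m(v₂² − v₁²) = ½×95.6×(17² − 7²) = 11472.0 J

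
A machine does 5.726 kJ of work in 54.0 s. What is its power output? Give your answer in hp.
P = W/t = 5726 J / 54 s = 106 W = 0.1422 hp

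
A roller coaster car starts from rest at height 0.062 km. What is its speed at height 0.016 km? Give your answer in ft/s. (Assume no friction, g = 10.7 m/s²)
mgh₁ = ½mv₂² + mgh₂ → v₂ = √(2g(h₁−h₂)) = √(2×10.7×(62−16)) = 31.38 m/s = 102.9 ft/s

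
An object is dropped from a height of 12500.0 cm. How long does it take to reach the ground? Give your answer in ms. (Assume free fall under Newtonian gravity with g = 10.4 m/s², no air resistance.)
t = √(2h/g) (with unit conversion) = 4903.0 ms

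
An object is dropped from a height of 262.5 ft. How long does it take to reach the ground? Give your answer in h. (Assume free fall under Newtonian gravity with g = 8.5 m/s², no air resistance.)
t = √(2h/g) (with unit conversion) = 0.001205 h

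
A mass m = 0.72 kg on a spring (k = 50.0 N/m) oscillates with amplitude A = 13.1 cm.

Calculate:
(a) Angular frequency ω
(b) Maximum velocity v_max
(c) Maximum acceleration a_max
ω = √(k/m) = √(50.0/0.72) = 8.333 rad/s
v_max = ωA = 8.333×0.131 = 1.092 m/s
a_max = ω²A = 8.333²×0.131 = 9.097 m/s²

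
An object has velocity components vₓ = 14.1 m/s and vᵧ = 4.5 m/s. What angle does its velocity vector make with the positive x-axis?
θ = arctan(vᵧ/vₓ) = arctan(4.5/14.1) = 17.7°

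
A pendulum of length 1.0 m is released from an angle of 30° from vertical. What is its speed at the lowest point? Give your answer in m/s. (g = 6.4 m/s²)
h = L(1 − cosθ) = 1.0×(1 − cos30°) = 0.134 m
v = √(2gh) = √(2×6.4×0.134) = 1.31 m/s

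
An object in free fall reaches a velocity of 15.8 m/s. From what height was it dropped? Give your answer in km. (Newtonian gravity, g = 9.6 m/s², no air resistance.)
h = v²/(2g) (with unit conversion) = 0.013 km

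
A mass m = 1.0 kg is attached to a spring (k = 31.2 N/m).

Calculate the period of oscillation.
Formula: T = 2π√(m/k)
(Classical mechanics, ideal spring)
T = 2π√(m/k) = 2π√(1.0/31.2) = 1.125 s; f = 1/T = 0.889 Hz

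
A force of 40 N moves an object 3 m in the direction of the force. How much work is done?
W = Fd = 40×3 = 120.0 J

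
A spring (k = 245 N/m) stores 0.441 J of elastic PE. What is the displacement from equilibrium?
PE = ½kx² → x = √(2PE/k) = √(2×0.441/245) = 0.06 m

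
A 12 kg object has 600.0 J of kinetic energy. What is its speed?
KE = ½mv² → v = √(2KE/m) = √(2×600.0/12) = 10.0 m/s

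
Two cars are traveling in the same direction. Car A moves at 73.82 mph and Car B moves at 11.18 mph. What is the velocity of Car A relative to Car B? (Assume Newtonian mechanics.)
v_rel = v_A - v_B = 73.82 - 11.18 = 62.64 mph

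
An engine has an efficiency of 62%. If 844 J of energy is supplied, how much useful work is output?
W_out = η × W_in = 0.62 × 844 = 523.28 J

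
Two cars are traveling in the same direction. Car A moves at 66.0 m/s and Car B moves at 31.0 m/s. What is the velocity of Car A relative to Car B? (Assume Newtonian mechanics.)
v_rel = v_A - v_B = 66.0 - 31.0 = 35.0 m/s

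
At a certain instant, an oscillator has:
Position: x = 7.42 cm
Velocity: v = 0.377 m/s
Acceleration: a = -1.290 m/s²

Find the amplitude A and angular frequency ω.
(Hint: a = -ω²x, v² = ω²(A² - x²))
a = −ω²x → ω = √(|a|/x) = √(1.29/0.0742) = 4.17 rad/s
v² = ω²(A² − x²) → A = √(x² + v²/ω²) = √(0.0742² + 0.377²/4.17²) = 0.117 m = 11.7 cm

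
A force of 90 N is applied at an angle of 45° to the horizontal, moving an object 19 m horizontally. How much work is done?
W = Fd cosθ = 90×19×cos(45°) = 1209.2 J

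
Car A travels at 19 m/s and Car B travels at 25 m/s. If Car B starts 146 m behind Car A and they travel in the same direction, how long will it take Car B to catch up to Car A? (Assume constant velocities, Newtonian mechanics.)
Relative speed: v_rel = 25 - 19 = 6 m/s
Time to catch: t = d₀/v_rel = 146/6 = 24.33 s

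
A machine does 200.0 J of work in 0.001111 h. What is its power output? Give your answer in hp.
P = W/t = 200 J / 4 s = 50.01 W = 0.06706 hp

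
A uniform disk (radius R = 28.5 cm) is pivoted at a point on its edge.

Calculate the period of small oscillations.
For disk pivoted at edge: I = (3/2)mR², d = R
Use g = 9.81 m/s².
I/m = (3/2)R² = 0.1218 m²; d = R = 0.285 m
T = 2π√((3/2)R²/(gR)) = 2π√(3R/(2g)) = 1.312 s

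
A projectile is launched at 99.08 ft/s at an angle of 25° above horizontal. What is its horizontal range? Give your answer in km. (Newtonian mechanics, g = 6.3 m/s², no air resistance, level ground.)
R = v₀² sin(2θ) / g (with unit conversion) = 0.1109 km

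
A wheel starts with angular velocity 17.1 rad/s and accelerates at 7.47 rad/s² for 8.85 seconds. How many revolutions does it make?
θ = ω₀t + ½αt² = 17.1×8.85 + ½×7.47×8.85² = 443.87 rad
Revolutions = θ/(2π) = 443.87/(2π) = 70.64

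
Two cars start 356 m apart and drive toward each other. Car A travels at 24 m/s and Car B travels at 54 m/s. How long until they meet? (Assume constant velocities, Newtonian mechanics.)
Combined speed: v_combined = 24 + 54 = 78 m/s
Time to meet: t = d/78 = 356/78 = 4.56 s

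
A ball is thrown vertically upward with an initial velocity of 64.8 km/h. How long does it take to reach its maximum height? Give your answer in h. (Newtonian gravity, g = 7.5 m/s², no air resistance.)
t_up = v₀/g (with unit conversion) = 0.0006667 h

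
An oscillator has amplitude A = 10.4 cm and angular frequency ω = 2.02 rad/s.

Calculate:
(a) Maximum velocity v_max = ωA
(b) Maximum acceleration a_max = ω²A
v_max = ωA = 2.02×0.104 = 0.2101 m/s
a_max = ω²A = 2.02²×0.104 = 0.4244 m/s²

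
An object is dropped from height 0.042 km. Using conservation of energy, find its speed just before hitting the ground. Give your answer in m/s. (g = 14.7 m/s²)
mgh = ½mv² → v = √(2gh) = √(2×14.7×42) = 35.14 m/s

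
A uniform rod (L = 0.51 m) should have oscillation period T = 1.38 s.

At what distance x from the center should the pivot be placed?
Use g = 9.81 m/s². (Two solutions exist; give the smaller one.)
T = 2π√((L²/12 + x²)/(gx)). Let c = T²g/(4π²) = 0.4732.
x² − cx + L²/12 = 0 → x = (c − √(c² − L²/3))/2 = 0.05138 m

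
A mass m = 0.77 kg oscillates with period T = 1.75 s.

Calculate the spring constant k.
T = 2π√(m/k) → k = m(2π/T)² = 0.77×(2π/1.75)² = 9.926 N/m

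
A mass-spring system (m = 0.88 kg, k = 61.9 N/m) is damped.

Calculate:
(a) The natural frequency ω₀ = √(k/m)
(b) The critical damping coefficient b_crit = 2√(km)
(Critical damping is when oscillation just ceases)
ω₀ = √(k/m) = √(61.9/0.88) = 8.387 rad/s
b_crit = 2√(km) = 2√(61.9×0.88) = 14.76 kg/s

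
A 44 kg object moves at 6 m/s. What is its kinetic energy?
KE = ½mv² = ½×44×6² = 792.0 J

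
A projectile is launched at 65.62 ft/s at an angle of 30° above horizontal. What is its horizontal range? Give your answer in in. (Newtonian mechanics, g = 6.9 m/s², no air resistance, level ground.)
R = v₀² sin(2θ) / g (with unit conversion) = 1977.0 in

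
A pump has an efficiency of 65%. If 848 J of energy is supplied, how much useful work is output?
W_out = η × W_in = 0.65 × 848 = 551.2 J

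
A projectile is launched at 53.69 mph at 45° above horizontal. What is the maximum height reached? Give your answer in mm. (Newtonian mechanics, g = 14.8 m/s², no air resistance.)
H = v₀²sin²(θ)/(2g) (with unit conversion) = 9731.0 mm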